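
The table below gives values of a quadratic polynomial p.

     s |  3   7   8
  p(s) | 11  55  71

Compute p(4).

19

Using the Lagrange interpolation formula with nodes 3, 7, 8:
  L_0(s) = (s - 7)(s - 8) / 20
  L_1(s) = (s - 3)(s - 8) / -4
  L_2(s) = (s - 3)(s - 7) / 5
Then p(s) = 11·L_0(s) + 55·L_1(s) + 71·L_2(s).
Expanding and collecting terms gives p(s) = s^2 + s - 1.
Evaluating at s = 4: p(4) = 19.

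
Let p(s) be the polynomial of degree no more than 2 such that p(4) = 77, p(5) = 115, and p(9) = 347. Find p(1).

11

Write p(s) = as^2 + bs + c. Substituting each data point gives a linear system:
  16a + 4b + c = 77
  25a + 5b + c = 115
  81a + 9b + c = 347
Solving the system yields a = 4, b = 2, c = 5.
So p(s) = 4s² + 2s + 5.
Then p(1) = 11.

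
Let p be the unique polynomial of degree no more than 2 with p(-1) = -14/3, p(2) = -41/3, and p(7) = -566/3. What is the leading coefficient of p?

Write p(s) = as^2 + bs + c. Substituting each data point gives a linear system:
  a - b + c = -14/3
  4a + 2b + c = -41/3
  49a + 7b + c = -566/3
Solving the system yields a = -4, b = 1, c = 1/3.
So p(s) = -4s^2 + s + 1/3.
The leading coefficient is -4.

-4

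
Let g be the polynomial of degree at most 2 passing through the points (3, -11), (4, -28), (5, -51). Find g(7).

Write g(x) = ax^2 + bx + c. Substituting each data point gives a linear system:
  9a + 3b + c = -11
  16a + 4b + c = -28
  25a + 5b + c = -51
Solving the system yields a = -3, b = 4, c = 4.
So g(x) = -3x^2 + 4x + 4.
Then g(7) = -115.

-115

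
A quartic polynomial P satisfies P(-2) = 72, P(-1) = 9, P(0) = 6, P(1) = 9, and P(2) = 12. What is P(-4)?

834

Write P(t) = at^4 + bt^3 + ct^2 + dt + e. Substituting each data point gives a linear system:
  16a - 8b + 4c - 2d + e = 72
  a - b + c - d + e = 9
  e = 6
  a + b + c + d + e = 9
  16a + 8b + 4c + 2d + e = 12
Solving the system yields a = 2, b = -5, c = 1, d = 5, e = 6.
So P(t) = 2t^4 - 5t^3 + t^2 + 5t + 6.
Then P(-4) = 834.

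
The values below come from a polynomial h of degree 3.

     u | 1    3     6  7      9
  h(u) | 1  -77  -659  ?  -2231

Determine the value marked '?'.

The 4 known points determine the degree-3 polynomial uniquely.
Write h(u) = au^3 + bu^2 + cu + d. Substituting each data point gives a linear system:
  a + b + c + d = 1
  27a + 9b + 3c + d = -77
  216a + 36b + 6c + d = -659
  729a + 81b + 9c + d = -2231
Solving the system yields a = -3, b = -1, c = 4, d = 1.
So h(u) = -3u^3 - u^2 + 4u + 1.
Then h(7) = -1049.

-1049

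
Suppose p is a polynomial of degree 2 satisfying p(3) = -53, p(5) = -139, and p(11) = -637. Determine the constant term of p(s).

Write p(s) = as^2 + bs + c. Substituting each data point gives a linear system:
  9a + 3b + c = -53
  25a + 5b + c = -139
  121a + 11b + c = -637
Solving the system yields a = -5, b = -3, c = 1.
So p(s) = -5s^2 - 3s + 1.
The constant term is 1.

1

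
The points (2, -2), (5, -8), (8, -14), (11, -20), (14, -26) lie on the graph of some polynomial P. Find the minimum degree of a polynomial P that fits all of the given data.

Forward differences of the values at x = 2, 5, 8, 11, 14:
  P  : -2  -8  -14  -20  -26
  Δ  : -6  -6  -6  -6
  Δ^2: 0  0  0
  Δ^3: 0  0
  Δ^4: 0
The first differences are constant (-6) and nonzero, while all higher differences vanish, so the minimal degree is 1.

1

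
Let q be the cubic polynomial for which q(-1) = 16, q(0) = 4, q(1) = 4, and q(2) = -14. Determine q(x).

Write q(x) = ax^3 + bx^2 + cx + d. Substituting each data point gives a linear system:
  -a + b - c + d = 16
  d = 4
  a + b + c + d = 4
  8a + 4b + 2c + d = -14
Solving the system yields a = -5, b = 6, c = -1, d = 4.
So q(x) = -5x³ + 6x² - x + 4.
Check: q(2) = -14. ✓

q(x) = -5x^3 + 6x^2 - x + 4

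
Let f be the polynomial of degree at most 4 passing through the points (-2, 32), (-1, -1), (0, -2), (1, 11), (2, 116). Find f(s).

f(s) = 4s^4 + 5s^3 + 3s^2 + s - 2

Write f(s) = as^4 + bs^3 + cs^2 + ds + e. Substituting each data point gives a linear system:
  16a - 8b + 4c - 2d + e = 32
  a - b + c - d + e = -1
  e = -2
  a + b + c + d + e = 11
  16a + 8b + 4c + 2d + e = 116
Solving the system yields a = 4, b = 5, c = 3, d = 1, e = -2.
So f(s) = 4s^4 + 5s^3 + 3s^2 + s - 2.
Check: f(-1) = -1. ✓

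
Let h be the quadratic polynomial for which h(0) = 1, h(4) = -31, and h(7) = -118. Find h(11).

-318

Write h(u) = au^2 + bu + c. Substituting each data point gives a linear system:
  c = 1
  16a + 4b + c = -31
  49a + 7b + c = -118
Solving the system yields a = -3, b = 4, c = 1.
So h(u) = -3u^2 + 4u + 1.
Then h(11) = -318.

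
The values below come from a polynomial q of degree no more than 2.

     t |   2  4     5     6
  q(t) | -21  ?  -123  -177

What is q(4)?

The 3 known points determine the degree-2 polynomial uniquely.
Write q(t) = at^2 + bt + c. Substituting each data point gives a linear system:
  4a + 2b + c = -21
  25a + 5b + c = -123
  36a + 6b + c = -177
Solving the system yields a = -5, b = 1, c = -3.
So q(t) = -5t² + t - 3.
Then q(4) = -79.

-79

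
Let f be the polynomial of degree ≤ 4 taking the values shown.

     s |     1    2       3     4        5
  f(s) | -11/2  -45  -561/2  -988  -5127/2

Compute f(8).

Using the Lagrange interpolation formula with nodes 1, 2, 3, 4, 5:
  L_0(s) = (s - 2)(s - 3)(s - 4)(s - 5) / 24
  L_1(s) = (s - 1)(s - 3)(s - 4)(s - 5) / -6
  L_2(s) = (s - 1)(s - 2)(s - 4)(s - 5) / 4
  L_3(s) = (s - 1)(s - 2)(s - 3)(s - 5) / -6
  L_4(s) = (s - 1)(s - 2)(s - 3)(s - 4) / 24
Then f(s) = -11/2·L_0(s) - 45·L_1(s) - 561/2·L_2(s) - 988·L_3(s) - 5127/2·L_4(s).
Expanding and collecting terms gives f(s) = -5s⁴ + 4s³ + 3s² - (3/2)s - 6.
Evaluating at s = 8: f(8) = -18258.

-18258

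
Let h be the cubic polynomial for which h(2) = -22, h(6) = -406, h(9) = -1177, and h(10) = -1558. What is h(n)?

h(n) = -n^3 - 6n^2 + 4n + 2

Write h(n) = an^3 + bn^2 + cn + d. Substituting each data point gives a linear system:
  8a + 4b + 2c + d = -22
  216a + 36b + 6c + d = -406
  729a + 81b + 9c + d = -1177
  1000a + 100b + 10c + d = -1558
Solving the system yields a = -1, b = -6, c = 4, d = 2.
So h(n) = -n^3 - 6n^2 + 4n + 2.
Check: h(10) = -1558. ✓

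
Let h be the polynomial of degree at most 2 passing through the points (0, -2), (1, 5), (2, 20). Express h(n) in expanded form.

h(n) = 4n^2 + 3n - 2

Write h(n) = an^2 + bn + c. Substituting each data point gives a linear system:
  c = -2
  a + b + c = 5
  4a + 2b + c = 20
Solving the system yields a = 4, b = 3, c = -2.
So h(n) = 4n^2 + 3n - 2.
Check: h(1) = 5. ✓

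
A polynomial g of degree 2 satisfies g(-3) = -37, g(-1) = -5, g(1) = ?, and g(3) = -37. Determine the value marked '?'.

On equispaced nodes a degree-2 polynomial has vanishing third forward difference, so
  - g(-3) + 3·g(-1) - 3·g(1) + g(3) = 0.
Substituting the known values and solving for g(1):
  -3·g(1) = 15
  g(1) = -5.

-5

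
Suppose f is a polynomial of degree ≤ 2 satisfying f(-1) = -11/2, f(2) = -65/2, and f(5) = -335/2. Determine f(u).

Write f(u) = au^2 + bu + c. Substituting each data point gives a linear system:
  a - b + c = -11/2
  4a + 2b + c = -65/2
  25a + 5b + c = -335/2
Solving the system yields a = -6, b = -3, c = -5/2.
So f(u) = -6u^2 - 3u - 5/2.
Check: f(2) = -65/2. ✓

f(u) = -6u^2 - 3u - 5/2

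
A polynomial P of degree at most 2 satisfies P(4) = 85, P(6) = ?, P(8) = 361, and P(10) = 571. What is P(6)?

199

On equispaced nodes a degree-2 polynomial has vanishing third forward difference, so
  - P(4) + 3·P(6) - 3·P(8) + P(10) = 0.
Substituting the known values and solving for P(6):
  3·P(6) = 597
  P(6) = 199.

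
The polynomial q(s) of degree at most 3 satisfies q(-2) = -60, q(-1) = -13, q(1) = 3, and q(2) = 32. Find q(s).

q(s) = 5s^3 - 3s^2 + 3s - 2

Write q(s) = as^3 + bs^2 + cs + d. Substituting each data point gives a linear system:
  -8a + 4b - 2c + d = -60
  -a + b - c + d = -13
  a + b + c + d = 3
  8a + 4b + 2c + d = 32
Solving the system yields a = 5, b = -3, c = 3, d = -2.
So q(s) = 5s^3 - 3s^2 + 3s - 2.
Check: q(-1) = -13. ✓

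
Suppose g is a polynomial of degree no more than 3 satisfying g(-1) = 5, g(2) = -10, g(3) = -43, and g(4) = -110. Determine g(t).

Using the Lagrange interpolation formula with nodes -1, 2, 3, 4:
  L_0(t) = (t - 2)(t - 3)(t - 4) / -60
  L_1(t) = (t + 1)(t - 3)(t - 4) / 6
  L_2(t) = (t + 1)(t - 2)(t - 4) / -4
  L_3(t) = (t + 1)(t - 2)(t - 3) / 10
Then g(t) = 5·L_0(t) - 10·L_1(t) - 43·L_2(t) - 110·L_3(t).
Expanding and collecting terms gives g(t) = -2t³ + t² + 2.
Check: g(-1) = 5. ✓

g(t) = -2t^3 + t^2 + 2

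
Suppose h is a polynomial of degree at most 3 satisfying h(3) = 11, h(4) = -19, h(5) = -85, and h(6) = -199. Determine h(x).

h(x) = -2x^3 + 6x^2 + 2x + 5

Write h(x) = ax^3 + bx^2 + cx + d. Substituting each data point gives a linear system:
  27a + 9b + 3c + d = 11
  64a + 16b + 4c + d = -19
  125a + 25b + 5c + d = -85
  216a + 36b + 6c + d = -199
Solving the system yields a = -2, b = 6, c = 2, d = 5.
So h(x) = -2x^3 + 6x^2 + 2x + 5.
Check: h(3) = 11. ✓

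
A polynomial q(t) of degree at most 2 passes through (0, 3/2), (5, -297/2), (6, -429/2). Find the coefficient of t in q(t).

Write q(t) = at^2 + bt + c. Substituting each data point gives a linear system:
  c = 3/2
  25a + 5b + c = -297/2
  36a + 6b + c = -429/2
Solving the system yields a = -6, b = 0, c = 3/2.
So q(t) = -6t^2 + 3/2.
The coefficient of t is 0.

0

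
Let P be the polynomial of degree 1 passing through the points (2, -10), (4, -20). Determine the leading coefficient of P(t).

Write P(t) = at + b. Substituting each data point gives a linear system:
  2a + b = -10
  4a + b = -20
Solving the system yields a = -5, b = 0.
So P(t) = -5t.
The leading coefficient is -5.

-5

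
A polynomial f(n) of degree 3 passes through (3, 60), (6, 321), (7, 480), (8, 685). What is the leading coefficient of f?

Write f(n) = an^3 + bn^2 + cn + d. Substituting each data point gives a linear system:
  27a + 9b + 3c + d = 60
  216a + 36b + 6c + d = 321
  343a + 49b + 7c + d = 480
  512a + 64b + 8c + d = 685
Solving the system yields a = 1, b = 2, c = 6, d = -3.
So f(n) = n^3 + 2n^2 + 6n - 3.
The leading coefficient is 1.

1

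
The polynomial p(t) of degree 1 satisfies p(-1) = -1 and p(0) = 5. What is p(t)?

Using the Lagrange interpolation formula with nodes -1, 0:
  L_0(t) = t / -1
  L_1(t) = (t + 1) / 1
Then p(t) = -1·L_0(t) + 5·L_1(t).
Expanding and collecting terms gives p(t) = 6t + 5.
Check: p(0) = 5. ✓

p(t) = 6t + 5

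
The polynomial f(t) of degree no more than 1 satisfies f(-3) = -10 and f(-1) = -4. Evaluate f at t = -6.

-19

Write f(t) = at + b. Substituting each data point gives a linear system:
  -3a + b = -10
  -a + b = -4
Solving the system yields a = 3, b = -1.
So f(t) = 3t - 1.
Then f(-6) = -19.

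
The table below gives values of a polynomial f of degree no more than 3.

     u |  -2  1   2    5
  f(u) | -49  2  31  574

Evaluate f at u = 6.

Write f(u) = au^3 + bu^2 + cu + d. Substituting each data point gives a linear system:
  -8a + 4b - 2c + d = -49
  a + b + c + d = 2
  8a + 4b + 2c + d = 31
  125a + 25b + 5c + d = 574
Solving the system yields a = 5, b = -2, c = 0, d = -1.
So f(u) = 5u^3 - 2u^2 - 1.
Then f(6) = 1007.

1007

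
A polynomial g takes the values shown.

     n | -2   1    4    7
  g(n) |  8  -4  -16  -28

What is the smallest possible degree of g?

1

Forward differences of the values at n = -2, 1, 4, 7:
  g  : 8  -4  -16  -28
  Δ  : -12  -12  -12
  Δ^2: 0  0
  Δ^3: 0
The first differences are constant (-12) and nonzero, while all higher differences vanish, so the minimal degree is 1.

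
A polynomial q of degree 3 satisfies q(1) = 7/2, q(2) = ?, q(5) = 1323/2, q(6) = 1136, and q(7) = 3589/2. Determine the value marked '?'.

42

The 4 known points determine the degree-3 polynomial uniquely.
Write q(u) = au^3 + bu^2 + cu + d. Substituting each data point gives a linear system:
  a + b + c + d = 7/2
  125a + 25b + 5c + d = 1323/2
  216a + 36b + 6c + d = 1136
  343a + 49b + 7c + d = 3589/2
Solving the system yields a = 5, b = 2, c = -5/2, d = -1.
So q(u) = 5u³ + 2u² - (5/2)u - 1.
Then q(2) = 42.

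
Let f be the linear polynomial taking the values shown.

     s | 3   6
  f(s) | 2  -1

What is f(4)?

1

Write f(s) = as + b. Substituting each data point gives a linear system:
  3a + b = 2
  6a + b = -1
Solving the system yields a = -1, b = 5.
So f(s) = -s + 5.
Then f(4) = 1.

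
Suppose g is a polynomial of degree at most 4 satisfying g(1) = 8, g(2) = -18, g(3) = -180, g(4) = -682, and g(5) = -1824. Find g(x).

g(x) = -4x^4 + 6x^3 - 4x^2 + 4x + 6

Write g(x) = ax^4 + bx^3 + cx^2 + dx + e. Substituting each data point gives a linear system:
  a + b + c + d + e = 8
  16a + 8b + 4c + 2d + e = -18
  81a + 27b + 9c + 3d + e = -180
  256a + 64b + 16c + 4d + e = -682
  625a + 125b + 25c + 5d + e = -1824
Solving the system yields a = -4, b = 6, c = -4, d = 4, e = 6.
So g(x) = -4x⁴ + 6x³ - 4x² + 4x + 6.
Check: g(2) = -18. ✓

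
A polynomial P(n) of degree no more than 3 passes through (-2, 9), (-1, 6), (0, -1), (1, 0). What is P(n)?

Write P(n) = an^3 + bn^2 + cn + d. Substituting each data point gives a linear system:
  -8a + 4b - 2c + d = 9
  -a + b - c + d = 6
  d = -1
  a + b + c + d = 0
Solving the system yields a = 2, b = 4, c = -5, d = -1.
So P(n) = 2n^3 + 4n^2 - 5n - 1.
Check: P(1) = 0. ✓

P(n) = 2n^3 + 4n^2 - 5n - 1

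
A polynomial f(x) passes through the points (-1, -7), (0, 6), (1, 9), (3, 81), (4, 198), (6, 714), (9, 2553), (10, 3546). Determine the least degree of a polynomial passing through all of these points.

3

Divided differences on the nodes -1, 0, 1, 3, 4, 6, 9, 10:
  order 0: -7  6  9  81  198  714  2553  3546
  order 1: 13  3  36  117  258  613  993
  order 2: -5  11  27  47  71  95
  order 3: 4  4  4  4  4
  order 4: 0  0  0  0
  order 5: 0  0  0
  order 6: 0  0
  order 7: 0
The order-3 divided differences are all 4 (nonzero) and every higher order vanishes, so the data lies on a polynomial of degree exactly 3.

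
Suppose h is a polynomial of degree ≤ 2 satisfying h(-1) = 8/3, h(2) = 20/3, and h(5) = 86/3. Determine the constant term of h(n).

Write h(n) = an^2 + bn + c. Substituting each data point gives a linear system:
  a - b + c = 8/3
  4a + 2b + c = 20/3
  25a + 5b + c = 86/3
Solving the system yields a = 1, b = 1/3, c = 2.
So h(n) = n^2 + (1/3)n + 2.
The constant term is 2.

2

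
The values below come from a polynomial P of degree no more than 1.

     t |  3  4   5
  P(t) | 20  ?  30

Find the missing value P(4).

25

On equispaced nodes a degree-1 polynomial has vanishing second forward difference, so
  P(3) - 2·P(4) + P(5) = 0.
Substituting the known values and solving for P(4):
  -2·P(4) = -50
  P(4) = 25.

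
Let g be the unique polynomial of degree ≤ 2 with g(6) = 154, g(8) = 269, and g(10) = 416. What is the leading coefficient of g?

4

Write g(x) = ax^2 + bx + c. Substituting each data point gives a linear system:
  36a + 6b + c = 154
  64a + 8b + c = 269
  100a + 10b + c = 416
Solving the system yields a = 4, b = 3/2, c = 1.
So g(x) = 4x^2 + (3/2)x + 1.
The leading coefficient is 4.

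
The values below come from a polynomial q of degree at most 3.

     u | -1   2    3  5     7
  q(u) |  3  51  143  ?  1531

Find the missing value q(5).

585

The 4 known points determine the degree-3 polynomial uniquely.
Write q(u) = au^3 + bu^2 + cu + d. Substituting each data point gives a linear system:
  -a + b - c + d = 3
  8a + 4b + 2c + d = 51
  27a + 9b + 3c + d = 143
  343a + 49b + 7c + d = 1531
Solving the system yields a = 4, b = 3, c = 1, d = 5.
So q(u) = 4u³ + 3u² + u + 5.
Then q(5) = 585.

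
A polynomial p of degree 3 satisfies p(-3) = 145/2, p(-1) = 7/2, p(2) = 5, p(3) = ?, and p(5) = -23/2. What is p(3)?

The 4 known points determine the degree-3 polynomial uniquely.
Write p(n) = an^3 + bn^2 + cn + d. Substituting each data point gives a linear system:
  -27a + 9b - 3c + d = 145/2
  -a + b - c + d = 7/2
  8a + 4b + 2c + d = 5
  125a + 25b + 5c + d = -23/2
Solving the system yields a = -1, b = 5, c = -3/2, d = -4.
So p(n) = -n³ + 5n² - (3/2)n - 4.
Then p(3) = 19/2.

19/2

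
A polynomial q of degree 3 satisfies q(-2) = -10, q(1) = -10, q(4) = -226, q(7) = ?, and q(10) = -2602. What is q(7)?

-982

On equispaced nodes a degree-3 polynomial has vanishing fourth forward difference, so
  q(-2) - 4·q(1) + 6·q(4) - 4·q(7) + q(10) = 0.
Substituting the known values and solving for q(7):
  -4·q(7) = 3928
  q(7) = -982.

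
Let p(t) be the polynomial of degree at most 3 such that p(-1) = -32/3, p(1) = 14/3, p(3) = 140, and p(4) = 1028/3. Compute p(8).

8680/3

Using the Lagrange interpolation formula with nodes -1, 1, 3, 4:
  L_0(t) = (t - 1)(t - 3)(t - 4) / -40
  L_1(t) = (t + 1)(t - 3)(t - 4) / 12
  L_2(t) = (t + 1)(t - 1)(t - 4) / -8
  L_3(t) = (t + 1)(t - 1)(t - 3) / 15
Then p(t) = -32/3·L_0(t) + 14/3·L_1(t) + 140·L_2(t) + 1028/3·L_3(t).
Expanding and collecting terms gives p(t) = 6t^3 - 3t^2 + (5/3)t.
Evaluating at t = 8: p(8) = 8680/3.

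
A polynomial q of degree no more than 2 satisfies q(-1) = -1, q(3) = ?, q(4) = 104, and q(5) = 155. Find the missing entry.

The 3 known points determine the degree-2 polynomial uniquely.
Write q(x) = ax^2 + bx + c. Substituting each data point gives a linear system:
  a - b + c = -1
  16a + 4b + c = 104
  25a + 5b + c = 155
Solving the system yields a = 5, b = 6, c = 0.
So q(x) = 5x² + 6x.
Then q(3) = 63.

63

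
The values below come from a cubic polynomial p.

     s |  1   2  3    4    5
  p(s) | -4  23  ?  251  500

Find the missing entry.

The 4 known points determine the degree-3 polynomial uniquely.
Write p(s) = as^3 + bs^2 + cs + d. Substituting each data point gives a linear system:
  a + b + c + d = -4
  8a + 4b + 2c + d = 23
  64a + 16b + 4c + d = 251
  125a + 25b + 5c + d = 500
Solving the system yields a = 4, b = 1, c = -4, d = -5.
So p(s) = 4s^3 + s^2 - 4s - 5.
Then p(3) = 100.

100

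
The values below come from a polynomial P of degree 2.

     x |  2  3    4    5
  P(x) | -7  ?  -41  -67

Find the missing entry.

The 3 known points determine the degree-2 polynomial uniquely.
Write P(x) = ax^2 + bx + c. Substituting each data point gives a linear system:
  4a + 2b + c = -7
  16a + 4b + c = -41
  25a + 5b + c = -67
Solving the system yields a = -3, b = 1, c = 3.
So P(x) = -3x² + x + 3.
Then P(3) = -21.

-21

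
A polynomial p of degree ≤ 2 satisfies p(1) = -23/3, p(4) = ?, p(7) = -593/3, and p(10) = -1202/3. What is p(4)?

The 3 known points determine the degree-2 polynomial uniquely.
Write p(u) = au^2 + bu + c. Substituting each data point gives a linear system:
  a + b + c = -23/3
  49a + 7b + c = -593/3
  100a + 10b + c = -1202/3
Solving the system yields a = -4, b = 1/3, c = -4.
So p(u) = -4u^2 + (1/3)u - 4.
Then p(4) = -200/3.

-200/3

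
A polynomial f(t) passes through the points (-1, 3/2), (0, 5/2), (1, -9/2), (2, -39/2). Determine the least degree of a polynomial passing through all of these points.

Forward differences of the values at t = -1, 0, 1, 2:
  f  : 3/2  5/2  -9/2  -39/2
  Δ  : 1  -7  -15
  Δ^2: -8  -8
  Δ^3: 0
The second differences are constant (-8) and nonzero, while all higher differences vanish, so the minimal degree is 2.

2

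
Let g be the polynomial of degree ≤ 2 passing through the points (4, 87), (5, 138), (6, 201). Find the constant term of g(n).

3

Write g(n) = an^2 + bn + c. Substituting each data point gives a linear system:
  16a + 4b + c = 87
  25a + 5b + c = 138
  36a + 6b + c = 201
Solving the system yields a = 6, b = -3, c = 3.
So g(n) = 6n² - 3n + 3.
The constant term is 3.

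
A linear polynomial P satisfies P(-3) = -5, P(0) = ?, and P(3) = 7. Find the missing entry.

1

The 2 known points determine the degree-1 polynomial uniquely.
Write P(t) = at + b. Substituting each data point gives a linear system:
  -3a + b = -5
  3a + b = 7
Solving the system yields a = 2, b = 1.
So P(t) = 2t + 1.
Then P(0) = 1.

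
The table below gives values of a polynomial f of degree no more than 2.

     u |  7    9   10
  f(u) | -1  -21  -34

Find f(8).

Write f(u) = au^2 + bu + c. Substituting each data point gives a linear system:
  49a + 7b + c = -1
  81a + 9b + c = -21
  100a + 10b + c = -34
Solving the system yields a = -1, b = 6, c = 6.
So f(u) = -u^2 + 6u + 6.
Then f(8) = -10.

-10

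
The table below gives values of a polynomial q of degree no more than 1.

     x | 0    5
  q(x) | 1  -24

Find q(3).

Write q(x) = ax + b. Substituting each data point gives a linear system:
  b = 1
  5a + b = -24
Solving the system yields a = -5, b = 1.
So q(x) = -5x + 1.
Then q(3) = -14.

-14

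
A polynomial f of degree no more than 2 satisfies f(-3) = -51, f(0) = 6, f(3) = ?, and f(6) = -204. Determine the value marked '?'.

-45

The 3 known points determine the degree-2 polynomial uniquely.
Write f(n) = an^2 + bn + c. Substituting each data point gives a linear system:
  9a - 3b + c = -51
  c = 6
  36a + 6b + c = -204
Solving the system yields a = -6, b = 1, c = 6.
So f(n) = -6n^2 + n + 6.
Then f(3) = -45.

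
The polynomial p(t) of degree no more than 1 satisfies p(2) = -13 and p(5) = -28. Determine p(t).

Write p(t) = at + b. Substituting each data point gives a linear system:
  2a + b = -13
  5a + b = -28
Solving the system yields a = -5, b = -3.
So p(t) = -5t - 3.
Check: p(2) = -13. ✓

p(t) = -5t - 3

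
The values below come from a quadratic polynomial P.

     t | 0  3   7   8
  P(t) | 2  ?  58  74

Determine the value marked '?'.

The 3 known points determine the degree-2 polynomial uniquely.
Write P(t) = at^2 + bt + c. Substituting each data point gives a linear system:
  c = 2
  49a + 7b + c = 58
  64a + 8b + c = 74
Solving the system yields a = 1, b = 1, c = 2.
So P(t) = t^2 + t + 2.
Then P(3) = 14.

14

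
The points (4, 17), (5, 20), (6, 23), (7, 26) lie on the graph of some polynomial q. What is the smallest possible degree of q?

Forward differences of the values at t = 4, 5, 6, 7:
  q  : 17  20  23  26
  Δ  : 3  3  3
  Δ^2: 0  0
  Δ^3: 0
The first differences are constant (3) and nonzero, while all higher differences vanish, so the minimal degree is 1.

1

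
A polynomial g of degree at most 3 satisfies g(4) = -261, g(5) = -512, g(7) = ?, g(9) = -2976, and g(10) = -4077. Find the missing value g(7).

-1404

The 4 known points determine the degree-3 polynomial uniquely.
Write g(u) = au^3 + bu^2 + cu + d. Substituting each data point gives a linear system:
  64a + 16b + 4c + d = -261
  125a + 25b + 5c + d = -512
  729a + 81b + 9c + d = -2976
  1000a + 100b + 10c + d = -4077
Solving the system yields a = -4, b = -1, c = 2, d = 3.
So g(u) = -4u³ - u² + 2u + 3.
Then g(7) = -1404.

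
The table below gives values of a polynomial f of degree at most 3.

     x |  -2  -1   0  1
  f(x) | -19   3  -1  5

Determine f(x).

f(x) = 6x^3 + 5x^2 - 5x - 1

Using the Lagrange interpolation formula with nodes -2, -1, 0, 1:
  L_0(x) = (x + 1)x(x - 1) / -6
  L_1(x) = (x + 2)x(x - 1) / 2
  L_2(x) = (x + 2)(x + 1)(x - 1) / -2
  L_3(x) = (x + 2)(x + 1)x / 6
Then f(x) = -19·L_0(x) + 3·L_1(x) - 1·L_2(x) + 5·L_3(x).
Expanding and collecting terms gives f(x) = 6x³ + 5x² - 5x - 1.
Check: f(-2) = -19. ✓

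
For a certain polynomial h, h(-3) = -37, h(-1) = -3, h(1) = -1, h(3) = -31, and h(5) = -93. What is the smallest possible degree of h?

2

Forward differences of the values at n = -3, -1, 1, 3, 5:
  h  : -37  -3  -1  -31  -93
  Δ  : 34  2  -30  -62
  Δ^2: -32  -32  -32
  Δ^3: 0  0
  Δ^4: 0
The second differences are constant (-32) and nonzero, while all higher differences vanish, so the minimal degree is 2.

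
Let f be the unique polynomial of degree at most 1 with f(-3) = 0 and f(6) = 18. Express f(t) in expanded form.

Write f(t) = at + b. Substituting each data point gives a linear system:
  -3a + b = 0
  6a + b = 18
Solving the system yields a = 2, b = 6.
So f(t) = 2t + 6.
Check: f(-3) = 0. ✓

f(t) = 2t + 6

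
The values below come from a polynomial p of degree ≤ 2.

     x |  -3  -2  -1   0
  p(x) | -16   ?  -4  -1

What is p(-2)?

On equispaced nodes a degree-2 polynomial has vanishing third forward difference, so
  - p(-3) + 3·p(-2) - 3·p(-1) + p(0) = 0.
Substituting the known values and solving for p(-2):
  3·p(-2) = -27
  p(-2) = -9.

-9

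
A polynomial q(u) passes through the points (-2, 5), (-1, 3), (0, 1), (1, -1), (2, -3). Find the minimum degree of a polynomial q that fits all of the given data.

1

Forward differences of the values at u = -2, -1, 0, 1, 2:
  q  : 5  3  1  -1  -3
  Δ  : -2  -2  -2  -2
  Δ^2: 0  0  0
  Δ^3: 0  0
  Δ^4: 0
The first differences are constant (-2) and nonzero, while all higher differences vanish, so the minimal degree is 1.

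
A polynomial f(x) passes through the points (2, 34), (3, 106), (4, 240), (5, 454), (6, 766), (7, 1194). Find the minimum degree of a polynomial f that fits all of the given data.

Forward differences of the values at x = 2, 3, 4, 5, 6, 7:
  f  : 34  106  240  454  766  1194
  Δ  : 72  134  214  312  428
  Δ^2: 62  80  98  116
  Δ^3: 18  18  18
  Δ^4: 0  0
  Δ^5: 0
The third differences are constant (18) and nonzero, while all higher differences vanish, so the minimal degree is 3.

3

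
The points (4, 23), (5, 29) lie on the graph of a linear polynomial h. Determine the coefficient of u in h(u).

Write h(u) = au + b. Substituting each data point gives a linear system:
  4a + b = 23
  5a + b = 29
Solving the system yields a = 6, b = -1.
So h(u) = 6u - 1.
The leading coefficient is 6.

6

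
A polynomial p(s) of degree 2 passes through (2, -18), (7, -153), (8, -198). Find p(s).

p(s) = -3s^2 - 6

Using the Lagrange interpolation formula with nodes 2, 7, 8:
  L_0(s) = (s - 7)(s - 8) / 30
  L_1(s) = (s - 2)(s - 8) / -5
  L_2(s) = (s - 2)(s - 7) / 6
Then p(s) = -18·L_0(s) - 153·L_1(s) - 198·L_2(s).
Expanding and collecting terms gives p(s) = -3s^2 - 6.
Check: p(2) = -18. ✓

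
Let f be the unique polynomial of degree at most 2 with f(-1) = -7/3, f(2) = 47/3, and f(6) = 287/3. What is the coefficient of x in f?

Write f(x) = ax^2 + bx + c. Substituting each data point gives a linear system:
  a - b + c = -7/3
  4a + 2b + c = 47/3
  36a + 6b + c = 287/3
Solving the system yields a = 2, b = 4, c = -1/3.
So f(x) = 2x^2 + 4x - 1/3.
The coefficient of x is 4.

4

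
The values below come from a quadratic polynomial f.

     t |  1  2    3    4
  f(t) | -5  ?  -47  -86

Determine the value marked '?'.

-20

On equispaced nodes a degree-2 polynomial has vanishing third forward difference, so
  - f(1) + 3·f(2) - 3·f(3) + f(4) = 0.
Substituting the known values and solving for f(2):
  3·f(2) = -60
  f(2) = -20.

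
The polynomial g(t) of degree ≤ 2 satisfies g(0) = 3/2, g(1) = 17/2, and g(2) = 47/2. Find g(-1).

Using the Lagrange interpolation formula with nodes 0, 1, 2:
  L_0(t) = (t - 1)(t - 2) / 2
  L_1(t) = t(t - 2) / -1
  L_2(t) = t(t - 1) / 2
Then g(t) = 3/2·L_0(t) + 17/2·L_1(t) + 47/2·L_2(t).
Expanding and collecting terms gives g(t) = 4t² + 3t + 3/2.
Evaluating at t = -1: g(-1) = 5/2.

5/2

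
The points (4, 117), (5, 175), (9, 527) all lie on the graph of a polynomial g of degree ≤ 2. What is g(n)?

Using the Lagrange interpolation formula with nodes 4, 5, 9:
  L_0(n) = (n - 5)(n - 9) / 5
  L_1(n) = (n - 4)(n - 9) / -4
  L_2(n) = (n - 4)(n - 5) / 20
Then g(n) = 117·L_0(n) + 175·L_1(n) + 527·L_2(n).
Expanding and collecting terms gives g(n) = 6n^2 + 4n + 5.
Check: g(5) = 175. ✓

g(n) = 6n^2 + 4n + 5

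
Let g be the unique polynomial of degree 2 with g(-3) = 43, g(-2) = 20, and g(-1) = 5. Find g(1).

-1

Forward differences of the values at u = -3, -2, -1:
  g  : 43  20  5
  Δ  : -23  -15
  Δ^2: 8
The second differences are constant, confirming degree 2.
Interpolating (Newton forward form) and evaluating at u = 1 gives g(1) = -1.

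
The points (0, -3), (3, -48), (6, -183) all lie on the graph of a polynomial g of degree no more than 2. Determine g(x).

Write g(x) = ax^2 + bx + c. Substituting each data point gives a linear system:
  c = -3
  9a + 3b + c = -48
  36a + 6b + c = -183
Solving the system yields a = -5, b = 0, c = -3.
So g(x) = -5x² - 3.
Check: g(6) = -183. ✓

g(x) = -5x^2 - 3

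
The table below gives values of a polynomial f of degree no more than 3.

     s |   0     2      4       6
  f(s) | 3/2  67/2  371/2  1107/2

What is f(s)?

Write f(s) = as^3 + bs^2 + cs + d. Substituting each data point gives a linear system:
  d = 3/2
  8a + 4b + 2c + d = 67/2
  64a + 16b + 4c + d = 371/2
  216a + 36b + 6c + d = 1107/2
Solving the system yields a = 2, b = 3, c = 2, d = 3/2.
So f(s) = 2s^3 + 3s^2 + 2s + 3/2.
Check: f(2) = 67/2. ✓

f(s) = 2s^3 + 3s^2 + 2s + 3/2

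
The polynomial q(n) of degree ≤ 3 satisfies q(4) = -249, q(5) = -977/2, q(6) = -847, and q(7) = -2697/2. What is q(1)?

-9/2

Forward differences of the values at n = 4, 5, 6, 7:
  q  : -249  -977/2  -847  -2697/2
  Δ  : -479/2  -717/2  -1003/2
  Δ^2: -119  -143
  Δ^3: -24
The third differences are constant, confirming degree 3.
Interpolating (Newton forward form) and evaluating at n = 1 gives q(1) = -9/2.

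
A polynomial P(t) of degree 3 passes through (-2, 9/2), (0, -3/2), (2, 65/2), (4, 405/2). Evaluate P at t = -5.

-243/2

Write P(t) = at^3 + bt^2 + ct + d. Substituting each data point gives a linear system:
  -8a + 4b - 2c + d = 9/2
  d = -3/2
  8a + 4b + 2c + d = 65/2
  64a + 16b + 4c + d = 405/2
Solving the system yields a = 2, b = 5, c = -1, d = -3/2.
So P(t) = 2t³ + 5t² - t - 3/2.
Then P(-5) = -243/2.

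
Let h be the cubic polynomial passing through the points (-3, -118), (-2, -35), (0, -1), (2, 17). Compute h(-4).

Using the Lagrange interpolation formula with nodes -3, -2, 0, 2:
  L_0(s) = (s + 2)s(s - 2) / -15
  L_1(s) = (s + 3)s(s - 2) / 8
  L_2(s) = (s + 3)(s + 2)(s - 2) / -12
  L_3(s) = (s + 3)(s + 2)s / 40
Then h(s) = -118·L_0(s) - 35·L_1(s) - 1·L_2(s) + 17·L_3(s).
Expanding and collecting terms gives h(s) = 4s^3 - 2s^2 - 3s - 1.
Evaluating at s = -4: h(-4) = -277.

-277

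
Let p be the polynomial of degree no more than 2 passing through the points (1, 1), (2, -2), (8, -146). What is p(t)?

Using the Lagrange interpolation formula with nodes 1, 2, 8:
  L_0(t) = (t - 2)(t - 8) / 7
  L_1(t) = (t - 1)(t - 8) / -6
  L_2(t) = (t - 1)(t - 2) / 42
Then p(t) = 1·L_0(t) - 2·L_1(t) - 146·L_2(t).
Expanding and collecting terms gives p(t) = -3t² + 6t - 2.
Check: p(2) = -2. ✓

p(t) = -3t^2 + 6t - 2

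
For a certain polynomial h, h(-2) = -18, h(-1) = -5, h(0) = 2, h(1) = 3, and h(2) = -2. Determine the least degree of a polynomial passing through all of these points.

2

Forward differences of the values at s = -2, -1, 0, 1, 2:
  h  : -18  -5  2  3  -2
  Δ  : 13  7  1  -5
  Δ^2: -6  -6  -6
  Δ^3: 0  0
  Δ^4: 0
The second differences are constant (-6) and nonzero, while all higher differences vanish, so the minimal degree is 2.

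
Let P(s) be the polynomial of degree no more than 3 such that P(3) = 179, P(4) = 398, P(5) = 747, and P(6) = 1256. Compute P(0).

2

Using the Lagrange interpolation formula with nodes 3, 4, 5, 6:
  L_0(s) = (s - 4)(s - 5)(s - 6) / -6
  L_1(s) = (s - 3)(s - 5)(s - 6) / 2
  L_2(s) = (s - 3)(s - 4)(s - 6) / -2
  L_3(s) = (s - 3)(s - 4)(s - 5) / 6
Then P(s) = 179·L_0(s) + 398·L_1(s) + 747·L_2(s) + 1256·L_3(s).
Expanding and collecting terms gives P(s) = 5s^3 + 5s^2 - s + 2.
Evaluating at s = 0: P(0) = 2.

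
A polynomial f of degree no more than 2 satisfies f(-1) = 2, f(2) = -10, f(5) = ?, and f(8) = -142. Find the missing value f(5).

On equispaced nodes a degree-2 polynomial has vanishing third forward difference, so
  - f(-1) + 3·f(2) - 3·f(5) + f(8) = 0.
Substituting the known values and solving for f(5):
  -3·f(5) = 174
  f(5) = -58.

-58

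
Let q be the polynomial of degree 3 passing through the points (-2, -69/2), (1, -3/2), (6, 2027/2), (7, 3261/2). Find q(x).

q(x) = 5x^3 - x^2 - 5x - 1/2

Using the Lagrange interpolation formula with nodes -2, 1, 6, 7:
  L_0(x) = (x - 1)(x - 6)(x - 7) / -216
  L_1(x) = (x + 2)(x - 6)(x - 7) / 90
  L_2(x) = (x + 2)(x - 1)(x - 7) / -40
  L_3(x) = (x + 2)(x - 1)(x - 6) / 54
Then q(x) = -69/2·L_0(x) - 3/2·L_1(x) + 2027/2·L_2(x) + 3261/2·L_3(x).
Expanding and collecting terms gives q(x) = 5x³ - x² - 5x - 1/2.
Check: q(7) = 3261/2. ✓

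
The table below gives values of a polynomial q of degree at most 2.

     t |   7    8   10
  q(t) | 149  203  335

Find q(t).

q(t) = 4t^2 - 6t - 5

Using the Lagrange interpolation formula with nodes 7, 8, 10:
  L_0(t) = (t - 8)(t - 10) / 3
  L_1(t) = (t - 7)(t - 10) / -2
  L_2(t) = (t - 7)(t - 8) / 6
Then q(t) = 149·L_0(t) + 203·L_1(t) + 335·L_2(t).
Expanding and collecting terms gives q(t) = 4t² - 6t - 5.
Check: q(7) = 149. ✓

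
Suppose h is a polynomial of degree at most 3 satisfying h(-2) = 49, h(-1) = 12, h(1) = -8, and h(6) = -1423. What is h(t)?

Write h(t) = at^3 + bt^2 + ct + d. Substituting each data point gives a linear system:
  -8a + 4b - 2c + d = 49
  -a + b - c + d = 12
  a + b + c + d = -8
  216a + 36b + 6c + d = -1423
Solving the system yields a = -6, b = -3, c = -4, d = 5.
So h(t) = -6t^3 - 3t^2 - 4t + 5.
Check: h(-1) = 12. ✓

h(t) = -6t^3 - 3t^2 - 4t + 5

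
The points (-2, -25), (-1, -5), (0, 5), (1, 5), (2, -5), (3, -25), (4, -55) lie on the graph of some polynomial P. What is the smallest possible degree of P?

Forward differences of the values at t = -2, -1, 0, 1, 2, 3, 4:
  P  : -25  -5  5  5  -5  -25  -55
  Δ  : 20  10  0  -10  -20  -30
  Δ^2: -10  -10  -10  -10  -10
  Δ^3: 0  0  0  0
  Δ^4: 0  0  0
  Δ^5: 0  0
  Δ^6: 0
The second differences are constant (-10) and nonzero, while all higher differences vanish, so the minimal degree is 2.

2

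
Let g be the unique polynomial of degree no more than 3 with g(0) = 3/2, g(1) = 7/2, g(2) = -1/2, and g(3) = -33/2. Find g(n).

g(n) = -n^3 + 3n + 3/2

Write g(n) = an^3 + bn^2 + cn + d. Substituting each data point gives a linear system:
  d = 3/2
  a + b + c + d = 7/2
  8a + 4b + 2c + d = -1/2
  27a + 9b + 3c + d = -33/2
Solving the system yields a = -1, b = 0, c = 3, d = 3/2.
So g(n) = -n^3 + 3n + 3/2.
Check: g(3) = -33/2. ✓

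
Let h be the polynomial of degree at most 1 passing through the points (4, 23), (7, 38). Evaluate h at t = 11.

Using the Lagrange interpolation formula with nodes 4, 7:
  L_0(t) = (t - 7) / -3
  L_1(t) = (t - 4) / 3
Then h(t) = 23·L_0(t) + 38·L_1(t).
Expanding and collecting terms gives h(t) = 5t + 3.
Evaluating at t = 11: h(11) = 58.

58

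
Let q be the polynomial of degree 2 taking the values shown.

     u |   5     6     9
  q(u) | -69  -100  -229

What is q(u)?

q(u) = -3u^2 + 2u - 4

Using the Lagrange interpolation formula with nodes 5, 6, 9:
  L_0(u) = (u - 6)(u - 9) / 4
  L_1(u) = (u - 5)(u - 9) / -3
  L_2(u) = (u - 5)(u - 6) / 12
Then q(u) = -69·L_0(u) - 100·L_1(u) - 229·L_2(u).
Expanding and collecting terms gives q(u) = -3u² + 2u - 4.
Check: q(5) = -69. ✓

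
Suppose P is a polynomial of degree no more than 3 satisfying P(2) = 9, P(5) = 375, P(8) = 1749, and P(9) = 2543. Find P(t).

P(t) = 4t^3 - 4t^2 - 6t + 5

Using the Lagrange interpolation formula with nodes 2, 5, 8, 9:
  L_0(t) = (t - 5)(t - 8)(t - 9) / -126
  L_1(t) = (t - 2)(t - 8)(t - 9) / 36
  L_2(t) = (t - 2)(t - 5)(t - 9) / -18
  L_3(t) = (t - 2)(t - 5)(t - 8) / 28
Then P(t) = 9·L_0(t) + 375·L_1(t) + 1749·L_2(t) + 2543·L_3(t).
Expanding and collecting terms gives P(t) = 4t^3 - 4t^2 - 6t + 5.
Check: P(9) = 2543. ✓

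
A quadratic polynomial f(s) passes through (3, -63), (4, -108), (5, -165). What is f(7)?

-315

Write f(s) = as^2 + bs + c. Substituting each data point gives a linear system:
  9a + 3b + c = -63
  16a + 4b + c = -108
  25a + 5b + c = -165
Solving the system yields a = -6, b = -3, c = 0.
So f(s) = -6s^2 - 3s.
Then f(7) = -315.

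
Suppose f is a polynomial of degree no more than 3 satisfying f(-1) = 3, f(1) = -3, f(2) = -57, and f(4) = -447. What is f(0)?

Write f(x) = ax^3 + bx^2 + cx + d. Substituting each data point gives a linear system:
  -a + b - c + d = 3
  a + b + c + d = -3
  8a + 4b + 2c + d = -57
  64a + 16b + 4c + d = -447
Solving the system yields a = -6, b = -5, c = 3, d = 5.
So f(x) = -6x^3 - 5x^2 + 3x + 5.
Then f(0) = 5.

5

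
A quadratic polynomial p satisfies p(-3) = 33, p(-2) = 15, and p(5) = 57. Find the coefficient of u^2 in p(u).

3

Write p(u) = au^2 + bu + c. Substituting each data point gives a linear system:
  9a - 3b + c = 33
  4a - 2b + c = 15
  25a + 5b + c = 57
Solving the system yields a = 3, b = -3, c = -3.
So p(u) = 3u² - 3u - 3.
The leading coefficient is 3.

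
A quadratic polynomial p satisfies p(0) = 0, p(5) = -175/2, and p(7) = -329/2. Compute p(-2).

Write p(s) = as^2 + bs + c. Substituting each data point gives a linear system:
  c = 0
  25a + 5b + c = -175/2
  49a + 7b + c = -329/2
Solving the system yields a = -3, b = -5/2, c = 0.
So p(s) = -3s² - (5/2)s.
Then p(-2) = -7.

-7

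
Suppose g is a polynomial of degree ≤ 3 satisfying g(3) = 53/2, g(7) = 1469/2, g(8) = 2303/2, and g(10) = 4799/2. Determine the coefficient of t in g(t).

0

Write g(t) = at^3 + bt^2 + ct + d. Substituting each data point gives a linear system:
  27a + 9b + 3c + d = 53/2
  343a + 49b + 7c + d = 1469/2
  512a + 64b + 8c + d = 2303/2
  1000a + 100b + 10c + d = 4799/2
Solving the system yields a = 3, b = -6, c = 0, d = -1/2.
So g(t) = 3t^3 - 6t^2 - 1/2.
The coefficient of t is 0.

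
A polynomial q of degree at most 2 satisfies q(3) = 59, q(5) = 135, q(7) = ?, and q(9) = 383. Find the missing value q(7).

243

On equispaced nodes a degree-2 polynomial has vanishing third forward difference, so
  - q(3) + 3·q(5) - 3·q(7) + q(9) = 0.
Substituting the known values and solving for q(7):
  -3·q(7) = -729
  q(7) = 243.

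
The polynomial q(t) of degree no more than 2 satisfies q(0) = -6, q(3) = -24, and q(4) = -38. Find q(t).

Write q(t) = at^2 + bt + c. Substituting each data point gives a linear system:
  c = -6
  9a + 3b + c = -24
  16a + 4b + c = -38
Solving the system yields a = -2, b = 0, c = -6.
So q(t) = -2t² - 6.
Check: q(4) = -38. ✓

q(t) = -2t^2 - 6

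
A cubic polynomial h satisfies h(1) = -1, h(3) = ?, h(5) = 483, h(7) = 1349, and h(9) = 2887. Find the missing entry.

97

On equispaced nodes a degree-3 polynomial has vanishing fourth forward difference, so
  h(1) - 4·h(3) + 6·h(5) - 4·h(7) + h(9) = 0.
Substituting the known values and solving for h(3):
  -4·h(3) = -388
  h(3) = 97.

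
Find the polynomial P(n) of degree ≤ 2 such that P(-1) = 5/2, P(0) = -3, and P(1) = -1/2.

Using the Lagrange interpolation formula with nodes -1, 0, 1:
  L_0(n) = n(n - 1) / 2
  L_1(n) = (n + 1)(n - 1) / -1
  L_2(n) = (n + 1)n / 2
Then P(n) = 5/2·L_0(n) - 3·L_1(n) - 1/2·L_2(n).
Expanding and collecting terms gives P(n) = 4n² - (3/2)n - 3.
Check: P(0) = -3. ✓

P(n) = 4n^2 - (3/2)n - 3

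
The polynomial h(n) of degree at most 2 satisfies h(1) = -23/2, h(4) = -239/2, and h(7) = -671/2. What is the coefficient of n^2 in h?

Write h(n) = an^2 + bn + c. Substituting each data point gives a linear system:
  a + b + c = -23/2
  16a + 4b + c = -239/2
  49a + 7b + c = -671/2
Solving the system yields a = -6, b = -6, c = 1/2.
So h(n) = -6n² - 6n + 1/2.
The leading coefficient is -6.

-6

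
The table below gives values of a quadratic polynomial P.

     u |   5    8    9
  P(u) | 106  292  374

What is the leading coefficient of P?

Write P(u) = au^2 + bu + c. Substituting each data point gives a linear system:
  25a + 5b + c = 106
  64a + 8b + c = 292
  81a + 9b + c = 374
Solving the system yields a = 5, b = -3, c = -4.
So P(u) = 5u² - 3u - 4.
The leading coefficient is 5.

5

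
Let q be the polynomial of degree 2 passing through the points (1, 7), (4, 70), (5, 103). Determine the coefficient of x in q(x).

6

Write q(x) = ax^2 + bx + c. Substituting each data point gives a linear system:
  a + b + c = 7
  16a + 4b + c = 70
  25a + 5b + c = 103
Solving the system yields a = 3, b = 6, c = -2.
So q(x) = 3x² + 6x - 2.
The coefficient of x is 6.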